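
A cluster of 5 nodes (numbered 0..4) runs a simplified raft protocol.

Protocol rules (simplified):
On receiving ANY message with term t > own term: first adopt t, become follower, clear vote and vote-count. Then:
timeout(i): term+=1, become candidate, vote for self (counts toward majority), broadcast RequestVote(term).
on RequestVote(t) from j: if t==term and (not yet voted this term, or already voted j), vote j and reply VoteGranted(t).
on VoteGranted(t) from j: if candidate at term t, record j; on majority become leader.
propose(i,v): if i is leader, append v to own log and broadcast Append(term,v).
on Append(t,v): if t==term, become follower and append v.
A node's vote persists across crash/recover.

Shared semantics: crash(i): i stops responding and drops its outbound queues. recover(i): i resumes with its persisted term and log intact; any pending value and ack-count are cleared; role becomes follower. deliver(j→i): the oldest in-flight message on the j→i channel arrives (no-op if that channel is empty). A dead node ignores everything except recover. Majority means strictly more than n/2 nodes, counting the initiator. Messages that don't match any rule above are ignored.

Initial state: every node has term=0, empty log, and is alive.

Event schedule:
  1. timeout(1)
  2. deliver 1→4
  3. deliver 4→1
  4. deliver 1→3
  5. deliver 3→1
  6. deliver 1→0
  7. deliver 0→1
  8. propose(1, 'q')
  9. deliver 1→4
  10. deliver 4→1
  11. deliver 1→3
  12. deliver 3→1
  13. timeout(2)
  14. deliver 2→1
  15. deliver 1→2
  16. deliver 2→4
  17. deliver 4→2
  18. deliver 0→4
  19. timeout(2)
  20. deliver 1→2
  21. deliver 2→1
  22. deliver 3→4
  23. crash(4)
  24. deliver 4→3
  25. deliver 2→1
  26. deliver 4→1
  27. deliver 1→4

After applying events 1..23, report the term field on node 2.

1. timeout(1):  <1:cand t1 ->
2. deliver 1→4:  <4:foll t1 ->
3. deliver 4→1:  nop
4. deliver 1→3:  <3:foll t1 ->
5. deliver 3→1:  <1:lead t1 ->
6. deliver 1→0:  <0:foll t1 ->
7. deliver 0→1:  nop
8. propose(1,'q'):  <1:lead t1 q>
9. deliver 1→4:  <4:foll t1 q>
10. deliver 4→1:  nop
11. deliver 1→3:  <3:foll t1 q>
12. deliver 3→1:  nop
13. timeout(2):  <2:cand t1 ->
14. deliver 2→1:  nop
15. deliver 1→2:  nop
16. deliver 2→4:  nop
17. deliver 4→2:  nop
18. deliver 0→4:  nop
19. timeout(2):  <2:cand t2 ->
20. deliver 1→2:  nop
21. deliver 2→1:  <1:foll t2 q>
22. deliver 3→4:  nop
23. crash(4):  <4:✗foll t1 q>

2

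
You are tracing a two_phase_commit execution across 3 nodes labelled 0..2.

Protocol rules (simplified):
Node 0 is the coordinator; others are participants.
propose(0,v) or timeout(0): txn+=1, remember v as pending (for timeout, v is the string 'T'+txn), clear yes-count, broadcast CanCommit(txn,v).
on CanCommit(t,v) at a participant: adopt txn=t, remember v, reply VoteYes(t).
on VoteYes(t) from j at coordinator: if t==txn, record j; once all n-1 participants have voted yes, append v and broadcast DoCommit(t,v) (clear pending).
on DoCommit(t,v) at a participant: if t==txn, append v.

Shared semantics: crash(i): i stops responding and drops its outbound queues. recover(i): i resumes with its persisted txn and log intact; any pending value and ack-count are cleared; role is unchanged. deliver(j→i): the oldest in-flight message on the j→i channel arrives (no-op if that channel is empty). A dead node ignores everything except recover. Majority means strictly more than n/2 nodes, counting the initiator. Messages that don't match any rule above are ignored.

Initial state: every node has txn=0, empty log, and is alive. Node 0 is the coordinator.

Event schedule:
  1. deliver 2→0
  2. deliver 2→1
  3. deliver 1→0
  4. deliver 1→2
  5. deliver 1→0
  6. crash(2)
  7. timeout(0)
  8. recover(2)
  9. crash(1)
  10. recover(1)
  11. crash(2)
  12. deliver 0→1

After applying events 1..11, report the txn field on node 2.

after 1 — deliver 2→0: ·
after 2 — deliver 2→1: ·
after 3 — deliver 1→0: ·
after 4 — deliver 1→2: ·
after 5 — deliver 1→0: ·
after 6 — crash(2): n2:✗part/t0/[-]
after 7 — timeout(0): n0:coor/t1/[-]
after 8 — recover(2): n2:part/t0/[-]
after 9 — crash(1): n1:✗part/t0/[-]
after 10 — recover(1): n1:part/t0/[-]
after 11 — crash(2): n2:✗part/t0/[-]

0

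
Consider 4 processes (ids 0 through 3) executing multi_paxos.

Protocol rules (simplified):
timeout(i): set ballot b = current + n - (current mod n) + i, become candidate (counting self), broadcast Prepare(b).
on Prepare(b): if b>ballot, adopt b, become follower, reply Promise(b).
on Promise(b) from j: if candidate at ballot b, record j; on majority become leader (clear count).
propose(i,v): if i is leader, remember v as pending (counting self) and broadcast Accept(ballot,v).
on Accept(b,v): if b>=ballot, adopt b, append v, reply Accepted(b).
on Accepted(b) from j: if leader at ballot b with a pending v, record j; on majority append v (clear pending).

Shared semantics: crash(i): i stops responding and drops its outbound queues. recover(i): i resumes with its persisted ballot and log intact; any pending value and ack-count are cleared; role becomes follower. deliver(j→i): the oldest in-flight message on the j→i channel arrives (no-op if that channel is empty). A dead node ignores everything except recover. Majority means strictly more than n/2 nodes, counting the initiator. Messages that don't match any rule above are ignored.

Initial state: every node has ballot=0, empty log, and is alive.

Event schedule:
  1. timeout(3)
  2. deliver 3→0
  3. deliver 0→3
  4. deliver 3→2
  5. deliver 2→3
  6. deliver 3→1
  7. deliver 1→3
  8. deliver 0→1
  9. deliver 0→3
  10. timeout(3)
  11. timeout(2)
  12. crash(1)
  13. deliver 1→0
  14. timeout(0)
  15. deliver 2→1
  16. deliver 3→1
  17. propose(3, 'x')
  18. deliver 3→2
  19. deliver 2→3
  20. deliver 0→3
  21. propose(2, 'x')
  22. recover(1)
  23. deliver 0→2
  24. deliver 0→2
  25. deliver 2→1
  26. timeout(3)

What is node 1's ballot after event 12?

7

after 1 — timeout(3): n3:cand/b7/[-]
after 2 — deliver 3→0: n0:foll/b7/[-]
after 3 — deliver 0→3: ·
after 4 — deliver 3→2: n2:foll/b7/[-]
after 5 — deliver 2→3: n3:lead/b7/[-]
after 6 — deliver 3→1: n1:foll/b7/[-]
after 7 — deliver 1→3: ·
after 8 — deliver 0→1: ·
after 9 — deliver 0→3: ·
after 10 — timeout(3): n3:cand/b11/[-]
after 11 — timeout(2): n2:cand/b10/[-]
after 12 — crash(1): n1:✗foll/b7/[-]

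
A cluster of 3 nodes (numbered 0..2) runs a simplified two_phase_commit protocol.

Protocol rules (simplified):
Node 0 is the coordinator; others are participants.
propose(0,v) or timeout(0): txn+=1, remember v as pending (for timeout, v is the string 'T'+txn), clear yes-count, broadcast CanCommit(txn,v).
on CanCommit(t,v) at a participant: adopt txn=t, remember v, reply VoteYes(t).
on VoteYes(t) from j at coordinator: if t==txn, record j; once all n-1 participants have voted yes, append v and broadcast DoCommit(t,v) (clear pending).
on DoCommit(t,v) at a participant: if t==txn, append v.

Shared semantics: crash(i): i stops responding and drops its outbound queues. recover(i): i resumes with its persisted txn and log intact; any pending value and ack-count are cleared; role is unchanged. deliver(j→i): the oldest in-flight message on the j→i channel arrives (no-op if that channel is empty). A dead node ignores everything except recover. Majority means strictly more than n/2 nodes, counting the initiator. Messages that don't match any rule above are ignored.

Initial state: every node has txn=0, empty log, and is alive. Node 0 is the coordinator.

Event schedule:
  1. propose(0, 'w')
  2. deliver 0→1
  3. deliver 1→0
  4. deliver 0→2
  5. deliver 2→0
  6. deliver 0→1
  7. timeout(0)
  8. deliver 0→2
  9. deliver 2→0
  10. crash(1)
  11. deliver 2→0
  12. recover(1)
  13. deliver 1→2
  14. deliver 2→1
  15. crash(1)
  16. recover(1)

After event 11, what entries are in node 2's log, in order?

e1 propose(0,'w'): 0[coor,t=1,-]
e2 deliver 0→1: 1[part,t=1,-]
e3 deliver 1→0: ·
e4 deliver 0→2: 2[part,t=1,-]
e5 deliver 2→0: 0[coor,t=1,w]
e6 deliver 0→1: 1[part,t=1,w]
e7 timeout(0): 0[coor,t=2,w]
e8 deliver 0→2: 2[part,t=1,w]
e9 deliver 2→0: ·
e10 crash(1): 1[✗part,t=1,w]
e11 deliver 2→0: ·

w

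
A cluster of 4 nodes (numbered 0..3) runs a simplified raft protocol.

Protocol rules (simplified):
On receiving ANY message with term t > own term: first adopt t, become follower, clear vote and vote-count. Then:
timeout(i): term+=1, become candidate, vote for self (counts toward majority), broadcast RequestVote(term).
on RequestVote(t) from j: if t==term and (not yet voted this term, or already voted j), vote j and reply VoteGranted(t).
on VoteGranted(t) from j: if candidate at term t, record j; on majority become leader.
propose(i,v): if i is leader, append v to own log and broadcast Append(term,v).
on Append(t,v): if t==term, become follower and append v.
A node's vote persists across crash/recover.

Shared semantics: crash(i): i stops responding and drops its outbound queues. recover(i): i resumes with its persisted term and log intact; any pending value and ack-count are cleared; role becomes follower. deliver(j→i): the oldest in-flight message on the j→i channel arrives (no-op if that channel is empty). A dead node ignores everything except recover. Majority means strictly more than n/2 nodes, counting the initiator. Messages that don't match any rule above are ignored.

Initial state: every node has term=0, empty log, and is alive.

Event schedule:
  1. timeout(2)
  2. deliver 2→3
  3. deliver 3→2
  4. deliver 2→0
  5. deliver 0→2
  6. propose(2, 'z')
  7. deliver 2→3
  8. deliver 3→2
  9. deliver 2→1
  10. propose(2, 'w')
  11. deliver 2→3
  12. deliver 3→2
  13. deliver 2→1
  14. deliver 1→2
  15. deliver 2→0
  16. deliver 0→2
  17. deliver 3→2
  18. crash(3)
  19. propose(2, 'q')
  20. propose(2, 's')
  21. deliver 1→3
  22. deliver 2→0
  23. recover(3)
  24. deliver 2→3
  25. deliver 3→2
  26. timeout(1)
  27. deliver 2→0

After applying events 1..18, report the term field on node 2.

1

step 1 timeout(2): 2={cand,t=1,log=-}
step 2 deliver 2→3: 3={foll,t=1,log=-}
step 3 deliver 3→2: —
step 4 deliver 2→0: 0={foll,t=1,log=-}
step 5 deliver 0→2: 2={lead,t=1,log=-}
step 6 propose(2,'z'): 2={lead,t=1,log=z}
step 7 deliver 2→3: 3={foll,t=1,log=z}
step 8 deliver 3→2: —
step 9 deliver 2→1: 1={foll,t=1,log=-}
step 10 propose(2,'w'): 2={lead,t=1,log=z,w}
step 11 deliver 2→3: 3={foll,t=1,log=z,w}
step 12 deliver 3→2: —
step 13 deliver 2→1: 1={foll,t=1,log=z}
step 14 deliver 1→2: —
step 15 deliver 2→0: 0={foll,t=1,log=z}
step 16 deliver 0→2: —
step 17 deliver 3→2: —
step 18 crash(3): 3={✗foll,t=1,log=z,w}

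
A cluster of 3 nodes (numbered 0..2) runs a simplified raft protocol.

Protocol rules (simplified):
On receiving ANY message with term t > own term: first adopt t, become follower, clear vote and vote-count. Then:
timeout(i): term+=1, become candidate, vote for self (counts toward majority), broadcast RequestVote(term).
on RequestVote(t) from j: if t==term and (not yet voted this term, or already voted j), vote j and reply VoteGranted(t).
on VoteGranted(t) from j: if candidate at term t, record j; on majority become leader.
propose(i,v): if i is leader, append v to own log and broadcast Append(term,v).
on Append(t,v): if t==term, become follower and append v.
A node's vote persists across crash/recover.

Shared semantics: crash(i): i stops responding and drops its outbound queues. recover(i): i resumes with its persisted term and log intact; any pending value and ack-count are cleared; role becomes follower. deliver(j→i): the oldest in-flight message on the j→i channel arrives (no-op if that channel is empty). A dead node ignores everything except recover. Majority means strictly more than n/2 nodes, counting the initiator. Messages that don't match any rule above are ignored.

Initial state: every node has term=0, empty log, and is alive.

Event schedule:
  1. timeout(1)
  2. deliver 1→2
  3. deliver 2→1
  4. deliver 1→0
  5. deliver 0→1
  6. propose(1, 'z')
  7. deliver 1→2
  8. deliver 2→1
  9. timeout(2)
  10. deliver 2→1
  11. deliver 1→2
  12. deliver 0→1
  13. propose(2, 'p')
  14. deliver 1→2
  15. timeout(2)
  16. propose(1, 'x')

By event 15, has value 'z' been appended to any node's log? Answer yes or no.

yes

after 1 — timeout(1): n1:cand/t1/[-]
after 2 — deliver 1→2: n2:foll/t1/[-]
after 3 — deliver 2→1: n1:lead/t1/[-]
after 4 — deliver 1→0: n0:foll/t1/[-]
after 5 — deliver 0→1: ·
after 6 — propose(1,'z'): n1:lead/t1/[z]
after 7 — deliver 1→2: n2:foll/t1/[z]
after 8 — deliver 2→1: ·
after 9 — timeout(2): n2:cand/t2/[z]
after 10 — deliver 2→1: n1:foll/t2/[z]
after 11 — deliver 1→2: n2:lead/t2/[z]
after 12 — deliver 0→1: ·
after 13 — propose(2,'p'): n2:lead/t2/[z,p]
after 14 — deliver 1→2: ·
after 15 — timeout(2): n2:cand/t3/[z,p]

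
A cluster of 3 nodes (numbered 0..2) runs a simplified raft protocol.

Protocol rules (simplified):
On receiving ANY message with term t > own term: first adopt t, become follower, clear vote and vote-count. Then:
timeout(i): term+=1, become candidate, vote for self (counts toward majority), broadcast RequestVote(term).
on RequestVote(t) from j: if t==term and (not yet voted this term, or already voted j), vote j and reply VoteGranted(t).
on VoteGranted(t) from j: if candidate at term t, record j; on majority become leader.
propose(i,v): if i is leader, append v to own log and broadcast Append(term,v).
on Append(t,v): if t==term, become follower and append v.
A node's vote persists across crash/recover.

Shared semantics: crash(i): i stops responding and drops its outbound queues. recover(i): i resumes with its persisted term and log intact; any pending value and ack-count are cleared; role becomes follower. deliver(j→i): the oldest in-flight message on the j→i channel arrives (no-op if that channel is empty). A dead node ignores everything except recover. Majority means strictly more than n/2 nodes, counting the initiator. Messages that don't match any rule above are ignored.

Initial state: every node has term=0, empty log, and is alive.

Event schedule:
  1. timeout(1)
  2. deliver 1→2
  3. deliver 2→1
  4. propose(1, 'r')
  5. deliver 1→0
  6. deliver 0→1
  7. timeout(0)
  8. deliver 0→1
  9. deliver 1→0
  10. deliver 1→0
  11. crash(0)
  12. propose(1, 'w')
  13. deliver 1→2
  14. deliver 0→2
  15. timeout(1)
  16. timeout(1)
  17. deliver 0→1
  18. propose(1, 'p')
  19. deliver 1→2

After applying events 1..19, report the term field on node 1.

4

step 1 timeout(1): 1={cand,t=1,log=-}
step 2 deliver 1→2: 2={foll,t=1,log=-}
step 3 deliver 2→1: 1={lead,t=1,log=-}
step 4 propose(1,'r'): 1={lead,t=1,log=r}
step 5 deliver 1→0: 0={foll,t=1,log=-}
step 6 deliver 0→1: —
step 7 timeout(0): 0={cand,t=2,log=-}
step 8 deliver 0→1: 1={foll,t=2,log=r}
step 9 deliver 1→0: —
step 10 deliver 1→0: 0={lead,t=2,log=-}
step 11 crash(0): 0={✗lead,t=2,log=-}
step 12 propose(1,'w'): —
step 13 deliver 1→2: 2={foll,t=1,log=r}
step 14 deliver 0→2: —
step 15 timeout(1): 1={cand,t=3,log=r}
step 16 timeout(1): 1={cand,t=4,log=r}
step 17 deliver 0→1: —
step 18 propose(1,'p'): —
step 19 deliver 1→2: 2={foll,t=3,log=r}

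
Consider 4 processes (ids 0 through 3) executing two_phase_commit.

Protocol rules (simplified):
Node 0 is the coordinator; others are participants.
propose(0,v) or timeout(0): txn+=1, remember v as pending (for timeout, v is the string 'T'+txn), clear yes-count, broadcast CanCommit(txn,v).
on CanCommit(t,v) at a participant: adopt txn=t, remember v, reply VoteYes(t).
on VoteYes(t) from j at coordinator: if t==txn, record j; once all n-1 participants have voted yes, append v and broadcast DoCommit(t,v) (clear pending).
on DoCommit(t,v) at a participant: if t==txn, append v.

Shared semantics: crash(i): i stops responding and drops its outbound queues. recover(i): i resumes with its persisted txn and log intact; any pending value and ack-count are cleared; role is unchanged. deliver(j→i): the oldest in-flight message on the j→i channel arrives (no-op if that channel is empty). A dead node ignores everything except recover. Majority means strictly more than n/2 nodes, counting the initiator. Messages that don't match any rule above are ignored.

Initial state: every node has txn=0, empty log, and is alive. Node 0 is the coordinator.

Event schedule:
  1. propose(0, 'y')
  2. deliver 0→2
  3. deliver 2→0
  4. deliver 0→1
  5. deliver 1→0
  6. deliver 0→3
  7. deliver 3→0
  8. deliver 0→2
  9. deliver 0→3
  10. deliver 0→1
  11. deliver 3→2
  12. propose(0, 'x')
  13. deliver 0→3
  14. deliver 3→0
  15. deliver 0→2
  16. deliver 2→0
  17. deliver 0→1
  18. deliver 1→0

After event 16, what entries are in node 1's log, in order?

[1] propose(0,'y') → N0(coor t1 [-])
[2] deliver 0→2 → N2(part t1 [-])
[3] deliver 2→0 → ∅
[4] deliver 0→1 → N1(part t1 [-])
[5] deliver 1→0 → ∅
[6] deliver 0→3 → N3(part t1 [-])
[7] deliver 3→0 → N0(coor t1 [y])
[8] deliver 0→2 → N2(part t1 [y])
[9] deliver 0→3 → N3(part t1 [y])
[10] deliver 0→1 → N1(part t1 [y])
[11] deliver 3→2 → ∅
[12] propose(0,'x') → N0(coor t2 [y])
[13] deliver 0→3 → N3(part t2 [y])
[14] deliver 3→0 → ∅
[15] deliver 0→2 → N2(part t2 [y])
[16] deliver 2→0 → ∅

y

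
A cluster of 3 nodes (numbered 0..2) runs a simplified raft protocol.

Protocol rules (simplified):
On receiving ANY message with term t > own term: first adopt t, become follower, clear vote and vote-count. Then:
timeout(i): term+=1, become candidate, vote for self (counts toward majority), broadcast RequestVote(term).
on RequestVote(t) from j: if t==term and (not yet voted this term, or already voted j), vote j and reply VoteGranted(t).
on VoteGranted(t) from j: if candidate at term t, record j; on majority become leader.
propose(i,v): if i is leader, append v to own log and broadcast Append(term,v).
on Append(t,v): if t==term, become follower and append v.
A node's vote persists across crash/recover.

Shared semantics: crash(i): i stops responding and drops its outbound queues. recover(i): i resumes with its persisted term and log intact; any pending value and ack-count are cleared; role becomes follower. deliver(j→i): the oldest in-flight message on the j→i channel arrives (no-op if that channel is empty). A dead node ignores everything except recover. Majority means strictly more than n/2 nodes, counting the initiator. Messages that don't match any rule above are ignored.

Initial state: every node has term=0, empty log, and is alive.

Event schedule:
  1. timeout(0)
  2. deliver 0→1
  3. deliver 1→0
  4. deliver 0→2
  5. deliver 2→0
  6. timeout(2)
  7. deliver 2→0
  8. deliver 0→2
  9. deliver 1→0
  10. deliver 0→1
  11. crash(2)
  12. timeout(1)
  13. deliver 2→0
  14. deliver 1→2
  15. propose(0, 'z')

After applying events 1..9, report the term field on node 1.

after 1 — timeout(0): n0:cand/t1/[-]
after 2 — deliver 0→1: n1:foll/t1/[-]
after 3 — deliver 1→0: n0:lead/t1/[-]
after 4 — deliver 0→2: n2:foll/t1/[-]
after 5 — deliver 2→0: ·
after 6 — timeout(2): n2:cand/t2/[-]
after 7 — deliver 2→0: n0:foll/t2/[-]
after 8 — deliver 0→2: n2:lead/t2/[-]
after 9 — deliver 1→0: ·

1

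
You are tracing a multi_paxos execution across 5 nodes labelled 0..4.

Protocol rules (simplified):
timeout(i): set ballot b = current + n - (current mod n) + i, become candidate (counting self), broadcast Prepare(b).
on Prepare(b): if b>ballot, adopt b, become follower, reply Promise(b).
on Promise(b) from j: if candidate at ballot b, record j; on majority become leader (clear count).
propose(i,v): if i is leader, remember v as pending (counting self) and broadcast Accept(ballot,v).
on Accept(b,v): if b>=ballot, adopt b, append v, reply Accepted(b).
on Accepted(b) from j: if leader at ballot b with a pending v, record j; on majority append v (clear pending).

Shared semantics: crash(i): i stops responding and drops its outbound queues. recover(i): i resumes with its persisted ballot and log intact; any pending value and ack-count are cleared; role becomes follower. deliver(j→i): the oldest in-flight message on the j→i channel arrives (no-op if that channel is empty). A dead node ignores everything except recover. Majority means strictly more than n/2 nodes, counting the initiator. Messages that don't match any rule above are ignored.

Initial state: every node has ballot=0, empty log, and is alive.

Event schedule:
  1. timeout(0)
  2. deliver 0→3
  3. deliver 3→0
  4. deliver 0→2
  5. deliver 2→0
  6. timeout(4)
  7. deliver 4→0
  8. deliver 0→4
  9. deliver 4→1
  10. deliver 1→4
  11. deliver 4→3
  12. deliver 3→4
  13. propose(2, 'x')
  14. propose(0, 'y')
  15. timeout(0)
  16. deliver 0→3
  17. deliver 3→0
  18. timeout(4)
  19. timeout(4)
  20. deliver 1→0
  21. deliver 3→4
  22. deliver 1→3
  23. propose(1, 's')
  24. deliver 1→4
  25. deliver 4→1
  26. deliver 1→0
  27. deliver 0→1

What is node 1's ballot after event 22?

e1 timeout(0): 0[cand,b=5,-]
e2 deliver 0→3: 3[foll,b=5,-]
e3 deliver 3→0: ·
e4 deliver 0→2: 2[foll,b=5,-]
e5 deliver 2→0: 0[lead,b=5,-]
e6 timeout(4): 4[cand,b=9,-]
e7 deliver 4→0: 0[foll,b=9,-]
e8 deliver 0→4: ·
e9 deliver 4→1: 1[foll,b=9,-]
e10 deliver 1→4: ·
e11 deliver 4→3: 3[foll,b=9,-]
e12 deliver 3→4: 4[lead,b=9,-]
e13 propose(2,'x'): ·
e14 propose(0,'y'): ·
e15 timeout(0): 0[cand,b=10,-]
e16 deliver 0→3: 3[foll,b=10,-]
e17 deliver 3→0: ·
e18 timeout(4): 4[cand,b=14,-]
e19 timeout(4): 4[cand,b=19,-]
e20 deliver 1→0: ·
e21 deliver 3→4: ·
e22 deliver 1→3: ·

9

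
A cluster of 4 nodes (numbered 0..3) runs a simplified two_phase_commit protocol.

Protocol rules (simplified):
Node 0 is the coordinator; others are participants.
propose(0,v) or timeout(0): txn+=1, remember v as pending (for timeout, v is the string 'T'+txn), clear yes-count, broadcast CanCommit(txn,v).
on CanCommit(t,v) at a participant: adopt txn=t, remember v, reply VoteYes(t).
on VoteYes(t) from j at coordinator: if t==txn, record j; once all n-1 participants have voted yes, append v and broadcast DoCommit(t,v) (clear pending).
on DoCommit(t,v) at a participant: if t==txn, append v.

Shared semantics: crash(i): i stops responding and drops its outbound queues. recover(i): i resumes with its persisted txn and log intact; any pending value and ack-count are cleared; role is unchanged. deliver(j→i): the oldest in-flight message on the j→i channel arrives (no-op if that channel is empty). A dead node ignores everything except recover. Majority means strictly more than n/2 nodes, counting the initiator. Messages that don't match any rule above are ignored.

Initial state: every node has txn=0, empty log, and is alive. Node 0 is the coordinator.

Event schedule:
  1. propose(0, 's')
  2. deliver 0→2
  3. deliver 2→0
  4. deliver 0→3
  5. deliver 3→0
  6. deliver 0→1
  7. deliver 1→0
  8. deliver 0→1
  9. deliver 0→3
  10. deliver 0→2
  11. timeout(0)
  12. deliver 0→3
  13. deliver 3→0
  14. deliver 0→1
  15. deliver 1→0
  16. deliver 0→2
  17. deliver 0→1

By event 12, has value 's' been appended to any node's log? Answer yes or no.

step 1 propose(0,'s'): 0={coor,t=1,log=-}
step 2 deliver 0→2: 2={part,t=1,log=-}
step 3 deliver 2→0: —
step 4 deliver 0→3: 3={part,t=1,log=-}
step 5 deliver 3→0: —
step 6 deliver 0→1: 1={part,t=1,log=-}
step 7 deliver 1→0: 0={coor,t=1,log=s}
step 8 deliver 0→1: 1={part,t=1,log=s}
step 9 deliver 0→3: 3={part,t=1,log=s}
step 10 deliver 0→2: 2={part,t=1,log=s}
step 11 timeout(0): 0={coor,t=2,log=s}
step 12 deliver 0→3: 3={part,t=2,log=s}

yes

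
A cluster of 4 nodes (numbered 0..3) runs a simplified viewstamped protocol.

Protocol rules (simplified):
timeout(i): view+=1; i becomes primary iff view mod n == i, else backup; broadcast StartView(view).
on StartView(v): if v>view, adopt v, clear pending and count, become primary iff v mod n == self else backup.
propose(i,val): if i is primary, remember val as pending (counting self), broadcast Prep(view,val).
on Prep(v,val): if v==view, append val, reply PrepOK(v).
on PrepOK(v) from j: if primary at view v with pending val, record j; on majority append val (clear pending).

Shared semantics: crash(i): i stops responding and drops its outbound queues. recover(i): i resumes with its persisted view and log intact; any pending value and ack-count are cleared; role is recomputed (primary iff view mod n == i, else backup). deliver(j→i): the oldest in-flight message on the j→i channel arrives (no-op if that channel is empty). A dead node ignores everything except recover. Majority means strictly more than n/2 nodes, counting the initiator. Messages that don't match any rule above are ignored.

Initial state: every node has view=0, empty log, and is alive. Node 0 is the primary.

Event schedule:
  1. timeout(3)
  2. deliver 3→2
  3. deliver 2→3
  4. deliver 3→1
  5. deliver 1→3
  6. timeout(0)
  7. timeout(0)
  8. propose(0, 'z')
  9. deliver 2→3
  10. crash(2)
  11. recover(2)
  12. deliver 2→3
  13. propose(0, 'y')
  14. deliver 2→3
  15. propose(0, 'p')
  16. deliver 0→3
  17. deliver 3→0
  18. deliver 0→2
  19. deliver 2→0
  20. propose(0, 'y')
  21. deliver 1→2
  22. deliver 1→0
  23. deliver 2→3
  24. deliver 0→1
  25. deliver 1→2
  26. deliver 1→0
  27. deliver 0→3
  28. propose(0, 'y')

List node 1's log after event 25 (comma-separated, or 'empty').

[1] timeout(3) → N3(back v1 [-])
[2] deliver 3→2 → N2(back v1 [-])
[3] deliver 2→3 → ∅
[4] deliver 3→1 → N1(prim v1 [-])
[5] deliver 1→3 → ∅
[6] timeout(0) → N0(back v1 [-])
[7] timeout(0) → N0(back v2 [-])
[8] propose(0,'z') → ∅
[9] deliver 2→3 → ∅
[10] crash(2) → N2(✗back v1 [-])
[11] recover(2) → N2(back v1 [-])
[12] deliver 2→3 → ∅
[13] propose(0,'y') → ∅
[14] deliver 2→3 → ∅
[15] propose(0,'p') → ∅
[16] deliver 0→3 → ∅
[17] deliver 3→0 → ∅
[18] deliver 0→2 → ∅
[19] deliver 2→0 → ∅
[20] propose(0,'y') → ∅
[21] deliver 1→2 → ∅
[22] deliver 1→0 → ∅
[23] deliver 2→3 → ∅
[24] deliver 0→1 → ∅
[25] deliver 1→2 → ∅

empty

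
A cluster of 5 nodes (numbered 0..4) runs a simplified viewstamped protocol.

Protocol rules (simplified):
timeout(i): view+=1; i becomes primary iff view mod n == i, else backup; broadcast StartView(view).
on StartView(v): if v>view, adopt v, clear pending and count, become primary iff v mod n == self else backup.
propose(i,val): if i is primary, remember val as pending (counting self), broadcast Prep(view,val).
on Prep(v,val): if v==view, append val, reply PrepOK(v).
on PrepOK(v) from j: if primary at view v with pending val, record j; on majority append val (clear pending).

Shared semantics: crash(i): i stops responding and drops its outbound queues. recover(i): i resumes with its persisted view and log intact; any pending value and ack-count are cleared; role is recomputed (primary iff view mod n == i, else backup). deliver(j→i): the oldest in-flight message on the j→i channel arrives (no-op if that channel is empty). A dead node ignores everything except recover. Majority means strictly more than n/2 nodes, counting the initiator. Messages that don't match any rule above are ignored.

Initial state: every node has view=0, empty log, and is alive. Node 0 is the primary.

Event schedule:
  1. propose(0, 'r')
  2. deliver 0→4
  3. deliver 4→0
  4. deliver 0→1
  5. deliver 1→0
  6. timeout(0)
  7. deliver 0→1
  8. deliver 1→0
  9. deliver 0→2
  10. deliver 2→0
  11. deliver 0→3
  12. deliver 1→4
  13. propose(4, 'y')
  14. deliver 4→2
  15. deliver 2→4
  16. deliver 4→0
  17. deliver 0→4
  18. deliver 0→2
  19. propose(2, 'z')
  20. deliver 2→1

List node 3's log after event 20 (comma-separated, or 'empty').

after 1 — propose(0,'r'): ·
after 2 — deliver 0→4: n4:back/v0/[r]
after 3 — deliver 4→0: ·
after 4 — deliver 0→1: n1:back/v0/[r]
after 5 — deliver 1→0: n0:prim/v0/[r]
after 6 — timeout(0): n0:back/v1/[r]
after 7 — deliver 0→1: n1:prim/v1/[r]
after 8 — deliver 1→0: ·
after 9 — deliver 0→2: n2:back/v0/[r]
after 10 — deliver 2→0: ·
after 11 — deliver 0→3: n3:back/v0/[r]
after 12 — deliver 1→4: ·
after 13 — propose(4,'y'): ·
after 14 — deliver 4→2: ·
after 15 — deliver 2→4: ·
after 16 — deliver 4→0: ·
after 17 — deliver 0→4: n4:back/v1/[r]
after 18 — deliver 0→2: n2:back/v1/[r]
after 19 — propose(2,'z'): ·
after 20 — deliver 2→1: ·

r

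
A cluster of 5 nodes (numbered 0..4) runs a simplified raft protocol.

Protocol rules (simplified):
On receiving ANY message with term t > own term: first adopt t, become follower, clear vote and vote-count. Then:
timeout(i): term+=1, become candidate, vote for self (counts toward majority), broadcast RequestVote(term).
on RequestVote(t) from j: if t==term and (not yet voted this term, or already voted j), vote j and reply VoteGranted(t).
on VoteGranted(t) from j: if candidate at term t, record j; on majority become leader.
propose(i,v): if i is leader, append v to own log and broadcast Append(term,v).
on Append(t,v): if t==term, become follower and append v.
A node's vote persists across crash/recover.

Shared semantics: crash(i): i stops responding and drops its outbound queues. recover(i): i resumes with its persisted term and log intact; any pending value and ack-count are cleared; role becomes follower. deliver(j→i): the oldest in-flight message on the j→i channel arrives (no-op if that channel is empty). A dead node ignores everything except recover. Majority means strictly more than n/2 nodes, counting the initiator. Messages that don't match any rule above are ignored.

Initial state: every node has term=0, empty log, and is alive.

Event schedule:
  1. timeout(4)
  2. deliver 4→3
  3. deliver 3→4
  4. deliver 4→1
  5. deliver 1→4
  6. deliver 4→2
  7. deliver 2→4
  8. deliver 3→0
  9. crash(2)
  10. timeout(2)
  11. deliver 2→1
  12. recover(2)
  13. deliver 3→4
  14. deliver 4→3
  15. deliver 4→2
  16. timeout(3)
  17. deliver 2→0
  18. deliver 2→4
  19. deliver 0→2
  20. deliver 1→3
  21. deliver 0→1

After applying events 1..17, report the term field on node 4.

1

e1 timeout(4): 4[cand,t=1,-]
e2 deliver 4→3: 3[foll,t=1,-]
e3 deliver 3→4: ·
e4 deliver 4→1: 1[foll,t=1,-]
e5 deliver 1→4: 4[lead,t=1,-]
e6 deliver 4→2: 2[foll,t=1,-]
e7 deliver 2→4: ·
e8 deliver 3→0: ·
e9 crash(2): 2[✗foll,t=1,-]
e10 timeout(2): ·
e11 deliver 2→1: ·
e12 recover(2): 2[foll,t=1,-]
e13 deliver 3→4: ·
e14 deliver 4→3: ·
e15 deliver 4→2: ·
e16 timeout(3): 3[cand,t=2,-]
e17 deliver 2→0: ·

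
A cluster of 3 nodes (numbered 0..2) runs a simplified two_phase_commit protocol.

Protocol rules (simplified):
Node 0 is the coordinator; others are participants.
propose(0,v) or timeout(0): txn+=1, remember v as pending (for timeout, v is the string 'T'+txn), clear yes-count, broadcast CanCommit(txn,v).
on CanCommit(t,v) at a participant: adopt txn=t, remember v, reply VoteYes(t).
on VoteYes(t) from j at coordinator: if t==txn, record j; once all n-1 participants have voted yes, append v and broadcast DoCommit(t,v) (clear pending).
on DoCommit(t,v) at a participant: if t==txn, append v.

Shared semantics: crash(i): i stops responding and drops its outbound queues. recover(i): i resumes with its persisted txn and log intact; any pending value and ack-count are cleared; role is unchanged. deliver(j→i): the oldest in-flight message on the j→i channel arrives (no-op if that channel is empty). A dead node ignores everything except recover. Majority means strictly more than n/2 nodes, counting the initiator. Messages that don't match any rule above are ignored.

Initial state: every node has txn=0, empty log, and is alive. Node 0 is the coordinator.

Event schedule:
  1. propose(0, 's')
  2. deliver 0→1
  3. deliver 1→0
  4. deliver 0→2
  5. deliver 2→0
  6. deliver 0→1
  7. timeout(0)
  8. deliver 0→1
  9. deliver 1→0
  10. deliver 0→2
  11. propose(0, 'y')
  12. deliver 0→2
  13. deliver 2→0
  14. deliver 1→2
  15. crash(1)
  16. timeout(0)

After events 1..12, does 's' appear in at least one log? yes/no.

e1 propose(0,'s'): 0[coor,t=1,-]
e2 deliver 0→1: 1[part,t=1,-]
e3 deliver 1→0: ·
e4 deliver 0→2: 2[part,t=1,-]
e5 deliver 2→0: 0[coor,t=1,s]
e6 deliver 0→1: 1[part,t=1,s]
e7 timeout(0): 0[coor,t=2,s]
e8 deliver 0→1: 1[part,t=2,s]
e9 deliver 1→0: ·
e10 deliver 0→2: 2[part,t=1,s]
e11 propose(0,'y'): 0[coor,t=3,s]
e12 deliver 0→2: 2[part,t=2,s]

yes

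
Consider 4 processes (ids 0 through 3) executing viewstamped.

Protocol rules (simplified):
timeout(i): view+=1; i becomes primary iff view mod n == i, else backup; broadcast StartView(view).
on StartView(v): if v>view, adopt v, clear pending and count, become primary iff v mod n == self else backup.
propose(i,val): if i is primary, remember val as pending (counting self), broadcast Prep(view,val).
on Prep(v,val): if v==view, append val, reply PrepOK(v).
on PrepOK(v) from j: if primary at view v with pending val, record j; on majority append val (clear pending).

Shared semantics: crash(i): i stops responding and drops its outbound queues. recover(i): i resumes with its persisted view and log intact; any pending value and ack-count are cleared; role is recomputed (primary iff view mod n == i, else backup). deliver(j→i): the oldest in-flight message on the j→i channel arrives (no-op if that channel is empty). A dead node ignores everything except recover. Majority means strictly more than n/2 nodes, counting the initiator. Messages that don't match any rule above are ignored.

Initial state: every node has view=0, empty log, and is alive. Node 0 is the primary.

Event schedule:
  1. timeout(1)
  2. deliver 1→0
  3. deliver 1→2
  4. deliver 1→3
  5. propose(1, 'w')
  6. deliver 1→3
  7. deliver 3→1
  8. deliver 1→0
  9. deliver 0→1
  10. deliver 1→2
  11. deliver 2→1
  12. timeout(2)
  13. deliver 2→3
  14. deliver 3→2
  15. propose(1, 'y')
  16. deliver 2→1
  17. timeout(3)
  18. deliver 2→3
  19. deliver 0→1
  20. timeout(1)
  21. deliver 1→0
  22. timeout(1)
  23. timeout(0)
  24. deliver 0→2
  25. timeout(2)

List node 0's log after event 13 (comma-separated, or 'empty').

w

after 1 — timeout(1): n1:prim/v1/[-]
after 2 — deliver 1→0: n0:back/v1/[-]
after 3 — deliver 1→2: n2:back/v1/[-]
after 4 — deliver 1→3: n3:back/v1/[-]
after 5 — propose(1,'w'): ·
after 6 — deliver 1→3: n3:back/v1/[w]
after 7 — deliver 3→1: ·
after 8 — deliver 1→0: n0:back/v1/[w]
after 9 — deliver 0→1: n1:prim/v1/[w]
after 10 — deliver 1→2: n2:back/v1/[w]
after 11 — deliver 2→1: ·
after 12 — timeout(2): n2:prim/v2/[w]
after 13 — deliver 2→3: n3:back/v2/[w]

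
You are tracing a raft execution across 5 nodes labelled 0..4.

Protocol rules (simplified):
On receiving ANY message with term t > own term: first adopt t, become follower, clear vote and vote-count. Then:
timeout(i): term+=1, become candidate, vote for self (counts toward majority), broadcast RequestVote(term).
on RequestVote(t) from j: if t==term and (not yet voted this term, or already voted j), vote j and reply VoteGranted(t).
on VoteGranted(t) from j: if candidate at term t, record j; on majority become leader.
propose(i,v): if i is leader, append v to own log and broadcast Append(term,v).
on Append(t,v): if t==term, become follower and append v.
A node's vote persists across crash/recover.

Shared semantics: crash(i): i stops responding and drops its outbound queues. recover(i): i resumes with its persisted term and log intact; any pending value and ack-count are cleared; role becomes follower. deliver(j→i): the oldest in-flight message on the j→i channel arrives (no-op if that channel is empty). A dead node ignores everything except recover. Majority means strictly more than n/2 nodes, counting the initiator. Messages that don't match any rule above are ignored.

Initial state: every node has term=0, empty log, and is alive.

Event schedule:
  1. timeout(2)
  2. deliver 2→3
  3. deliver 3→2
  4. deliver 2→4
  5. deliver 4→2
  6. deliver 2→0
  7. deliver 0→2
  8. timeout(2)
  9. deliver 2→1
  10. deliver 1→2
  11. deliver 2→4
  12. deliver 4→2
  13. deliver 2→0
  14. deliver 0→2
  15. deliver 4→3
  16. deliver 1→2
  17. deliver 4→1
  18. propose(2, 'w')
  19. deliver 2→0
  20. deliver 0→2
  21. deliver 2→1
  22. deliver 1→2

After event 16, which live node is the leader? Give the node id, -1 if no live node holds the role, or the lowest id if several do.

2

[1] timeout(2) → N2(cand t1 [-])
[2] deliver 2→3 → N3(foll t1 [-])
[3] deliver 3→2 → ∅
[4] deliver 2→4 → N4(foll t1 [-])
[5] deliver 4→2 → N2(lead t1 [-])
[6] deliver 2→0 → N0(foll t1 [-])
[7] deliver 0→2 → ∅
[8] timeout(2) → N2(cand t2 [-])
[9] deliver 2→1 → N1(foll t1 [-])
[10] deliver 1→2 → ∅
[11] deliver 2→4 → N4(foll t2 [-])
[12] deliver 4→2 → ∅
[13] deliver 2→0 → N0(foll t2 [-])
[14] deliver 0→2 → N2(lead t2 [-])
[15] deliver 4→3 → ∅
[16] deliver 1→2 → ∅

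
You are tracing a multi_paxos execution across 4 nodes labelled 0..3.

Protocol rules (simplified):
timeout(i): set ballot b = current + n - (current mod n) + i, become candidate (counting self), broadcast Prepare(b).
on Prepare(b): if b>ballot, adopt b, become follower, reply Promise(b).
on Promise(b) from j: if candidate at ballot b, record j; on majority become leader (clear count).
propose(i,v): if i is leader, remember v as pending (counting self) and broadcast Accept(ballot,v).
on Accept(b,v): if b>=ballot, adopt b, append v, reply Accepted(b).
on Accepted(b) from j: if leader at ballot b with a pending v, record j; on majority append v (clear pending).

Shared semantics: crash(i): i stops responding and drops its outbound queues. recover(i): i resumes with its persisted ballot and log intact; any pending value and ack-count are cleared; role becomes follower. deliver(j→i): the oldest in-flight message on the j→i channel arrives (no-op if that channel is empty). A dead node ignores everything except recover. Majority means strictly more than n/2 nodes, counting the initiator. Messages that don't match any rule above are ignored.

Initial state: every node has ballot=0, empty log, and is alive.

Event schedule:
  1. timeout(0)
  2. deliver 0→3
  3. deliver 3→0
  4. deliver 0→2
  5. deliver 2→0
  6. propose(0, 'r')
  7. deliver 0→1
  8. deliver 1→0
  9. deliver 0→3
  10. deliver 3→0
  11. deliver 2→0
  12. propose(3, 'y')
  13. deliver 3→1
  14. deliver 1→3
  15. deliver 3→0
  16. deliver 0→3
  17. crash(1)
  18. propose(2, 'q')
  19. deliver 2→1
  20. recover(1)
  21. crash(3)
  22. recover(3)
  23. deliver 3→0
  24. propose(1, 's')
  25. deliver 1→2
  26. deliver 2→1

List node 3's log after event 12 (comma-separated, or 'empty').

1. timeout(0):  <0:cand b4 ->
2. deliver 0→3:  <3:foll b4 ->
3. deliver 3→0:  nop
4. deliver 0→2:  <2:foll b4 ->
5. deliver 2→0:  <0:lead b4 ->
6. propose(0,'r'):  nop
7. deliver 0→1:  <1:foll b4 ->
8. deliver 1→0:  nop
9. deliver 0→3:  <3:foll b4 r>
10. deliver 3→0:  nop
11. deliver 2→0:  nop
12. propose(3,'y'):  nop

r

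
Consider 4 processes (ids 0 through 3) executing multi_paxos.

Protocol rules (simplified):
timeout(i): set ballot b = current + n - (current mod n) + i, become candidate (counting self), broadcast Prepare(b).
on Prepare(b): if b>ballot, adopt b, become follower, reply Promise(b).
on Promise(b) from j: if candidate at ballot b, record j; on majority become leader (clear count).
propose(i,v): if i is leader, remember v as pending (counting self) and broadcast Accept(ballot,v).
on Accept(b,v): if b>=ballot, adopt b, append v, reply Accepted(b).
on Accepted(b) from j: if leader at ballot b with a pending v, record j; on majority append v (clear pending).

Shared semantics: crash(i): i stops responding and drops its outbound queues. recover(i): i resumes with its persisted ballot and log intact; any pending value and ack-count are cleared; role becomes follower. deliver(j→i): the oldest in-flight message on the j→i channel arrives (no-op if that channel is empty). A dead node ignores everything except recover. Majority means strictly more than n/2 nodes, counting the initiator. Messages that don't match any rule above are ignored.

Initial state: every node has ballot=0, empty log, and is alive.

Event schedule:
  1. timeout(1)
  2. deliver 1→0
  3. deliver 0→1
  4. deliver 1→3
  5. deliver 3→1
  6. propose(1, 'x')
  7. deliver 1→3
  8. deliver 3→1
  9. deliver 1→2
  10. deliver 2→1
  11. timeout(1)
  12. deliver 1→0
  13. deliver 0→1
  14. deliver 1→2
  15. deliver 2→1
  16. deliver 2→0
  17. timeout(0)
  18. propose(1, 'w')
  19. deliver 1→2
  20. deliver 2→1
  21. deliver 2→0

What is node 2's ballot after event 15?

5

step 1 timeout(1): 1={cand,b=5,log=-}
step 2 deliver 1→0: 0={foll,b=5,log=-}
step 3 deliver 0→1: —
step 4 deliver 1→3: 3={foll,b=5,log=-}
step 5 deliver 3→1: 1={lead,b=5,log=-}
step 6 propose(1,'x'): —
step 7 deliver 1→3: 3={foll,b=5,log=x}
step 8 deliver 3→1: —
step 9 deliver 1→2: 2={foll,b=5,log=-}
step 10 deliver 2→1: —
step 11 timeout(1): 1={cand,b=9,log=-}
step 12 deliver 1→0: 0={foll,b=5,log=x}
step 13 deliver 0→1: —
step 14 deliver 1→2: 2={foll,b=5,log=x}
step 15 deliver 2→1: —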